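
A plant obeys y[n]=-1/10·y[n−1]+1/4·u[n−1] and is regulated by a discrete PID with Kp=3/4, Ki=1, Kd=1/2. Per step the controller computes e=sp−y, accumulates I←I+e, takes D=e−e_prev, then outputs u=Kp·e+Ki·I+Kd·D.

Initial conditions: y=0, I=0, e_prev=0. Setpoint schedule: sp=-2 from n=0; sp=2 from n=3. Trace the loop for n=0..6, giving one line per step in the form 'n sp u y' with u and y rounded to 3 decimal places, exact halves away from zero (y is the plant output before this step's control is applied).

(exact arithmetic carried between steps; '≈' marks a value shown rounded to 6 d.p. or computed from one; I and e_prev carry over from the previous line; the table rounds u and y to 3 d.p., halves away from zero)
n=0: y=0, sp=-2, e=sp−y=-2; I=-2, D=e−e_prev=-2; u=3/4·(-2)+1·(-2)+1/2·(-2)=-4.5; next y=-1/10·0+1/4·(-4.5)=-1.125
n=1: y=-1.125, sp=-2, e=sp−y=-0.875; I=-2.875, D=e−e_prev=1.125; u=3/4·(-0.875)+1·(-2.875)+1/2·1.125=-2.96875; next y=-1/10·(-1.125)+1/4·(-2.96875)≈-0.629688
n=2: y≈-0.629688, sp=-2, e=sp−y≈-1.370313; I≈-4.245313, D=e−e_prev≈-0.495313; u=3/4·(-1.370313)+1·(-4.245313)+1/2·(-0.495313)≈-5.520703; next y=-1/10·(-0.629688)+1/4·(-5.520703)≈-1.317207
n=3: y≈-1.317207, sp=2, e=sp−y≈3.317207; I≈-0.928105, D=e−e_prev≈4.687520; u=3/4·3.317207+1·(-0.928105)+1/2·4.687520≈3.903560; next y=-1/10·(-1.317207)+1/4·3.903560≈1.107611
n=4: y≈1.107611, sp=2, e=sp−y≈0.892389; I≈-0.035716, D=e−e_prev≈-2.424818; u=3/4·0.892389+1·(-0.035716)+1/2·(-2.424818)≈-0.578833; next y=-1/10·1.107611+1/4·(-0.578833)≈-0.255469
n=5: y≈-0.255469, sp=2, e=sp−y≈2.255469; I≈2.219753, D=e−e_prev≈1.363080; u=3/4·2.255469+1·2.219753+1/2·1.363080≈4.592895; next y=-1/10·(-0.255469)+1/4·4.592895≈1.173771
n=6: y≈1.173771, sp=2, e=sp−y≈0.826229; I≈3.045983, D=e−e_prev≈-1.429240; u=3/4·0.826229+1·3.045983+1/2·(-1.429240)≈2.951035; next y=-1/10·1.173771+1/4·2.951035≈0.620382

0 -2 -4.500 0.000
1 -2 -2.969 -1.125
2 -2 -5.521 -0.630
3 2 3.904 -1.317
4 2 -0.579 1.108
5 2 4.593 -0.255
6 2 2.951 1.174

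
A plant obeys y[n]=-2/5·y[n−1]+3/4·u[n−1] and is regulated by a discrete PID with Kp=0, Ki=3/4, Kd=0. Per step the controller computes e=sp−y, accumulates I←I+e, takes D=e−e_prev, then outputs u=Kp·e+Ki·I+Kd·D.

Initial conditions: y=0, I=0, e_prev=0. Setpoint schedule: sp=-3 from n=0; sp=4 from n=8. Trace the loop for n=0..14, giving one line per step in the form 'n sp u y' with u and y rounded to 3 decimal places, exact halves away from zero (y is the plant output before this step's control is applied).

(exact arithmetic carried between steps; '≈' marks a value shown rounded to 6 d.p. or computed from one; I and e_prev carry over from the previous line; the table rounds u and y to 3 d.p., halves away from zero)
n=0: y=0, sp=-3, e=sp−y=-3; I=-3, D=e−e_prev=-3; u=0·(-3)+3/4·(-3)+0·(-3)=-2.25; next y=-2/5·0+3/4·(-2.25)=-1.6875
n=1: y=-1.6875, sp=-3, e=sp−y=-1.3125; I=-4.3125, D=e−e_prev=1.6875; u=0·(-1.3125)+3/4·(-4.3125)+0·1.6875=-3.234375; next y=-2/5·(-1.6875)+3/4·(-3.234375)≈-1.750781
n=2: y≈-1.750781, sp=-3, e=sp−y≈-1.249219; I≈-5.561719, D=e−e_prev≈0.063281; u=0·(-1.249219)+3/4·(-5.561719)+0·0.063281≈-4.171289; next y=-2/5·(-1.750781)+3/4·(-4.171289)≈-2.428154
n=3: y≈-2.428154, sp=-3, e=sp−y≈-0.571846; I≈-6.133564, D=e−e_prev≈0.677373; u=0·(-0.571846)+3/4·(-6.133564)+0·0.677373≈-4.600173; next y=-2/5·(-2.428154)+3/4·(-4.600173)≈-2.478868
n=4: y≈-2.478868, sp=-3, e=sp−y≈-0.521132; I≈-6.654696, D=e−e_prev≈0.050714; u=0·(-0.521132)+3/4·(-6.654696)+0·0.050714≈-4.991022; next y=-2/5·(-2.478868)+3/4·(-4.991022)≈-2.751719
n=5: y≈-2.751719, sp=-3, e=sp−y≈-0.248281; I≈-6.902977, D=e−e_prev≈0.272851; u=0·(-0.248281)+3/4·(-6.902977)+0·0.272851≈-5.177233; next y=-2/5·(-2.751719)+3/4·(-5.177233)≈-2.782237
n=6: y≈-2.782237, sp=-3, e=sp−y≈-0.217763; I≈-7.120740, D=e−e_prev≈0.030518; u=0·(-0.217763)+3/4·(-7.120740)+0·0.030518≈-5.340555; next y=-2/5·(-2.782237)+3/4·(-5.340555)≈-2.892522
n=7: y≈-2.892522, sp=-3, e=sp−y≈-0.107478; I≈-7.228219, D=e−e_prev≈0.110285; u=0·(-0.107478)+3/4·(-7.228219)+0·0.110285≈-5.421164; next y=-2/5·(-2.892522)+3/4·(-5.421164)≈-2.908864
n=8: y≈-2.908864, sp=4, e=sp−y≈6.908864; I≈-0.319354, D=e−e_prev≈7.016343; u=0·6.908864+3/4·(-0.319354)+0·7.016343≈-0.239516; next y=-2/5·(-2.908864)+3/4·(-0.239516)≈0.983909
n=9: y≈0.983909, sp=4, e=sp−y≈3.016091; I≈2.696737, D=e−e_prev≈-3.892773; u=0·3.016091+3/4·2.696737+0·(-3.892773)≈2.022553; next y=-2/5·0.983909+3/4·2.022553≈1.123351
n=10: y≈1.123351, sp=4, e=sp−y≈2.876649; I≈5.573386, D=e−e_prev≈-0.139442; u=0·2.876649+3/4·5.573386+0·(-0.139442)≈4.180039; next y=-2/5·1.123351+3/4·4.180039≈2.685689
n=11: y≈2.685689, sp=4, e=sp−y≈1.314311; I≈6.887697, D=e−e_prev≈-1.562338; u=0·1.314311+3/4·6.887697+0·(-1.562338)≈5.165773; next y=-2/5·2.685689+3/4·5.165773≈2.800054
n=12: y≈2.800054, sp=4, e=sp−y≈1.199946; I≈8.087643, D=e−e_prev≈-0.114364; u=0·1.199946+3/4·8.087643+0·(-0.114364)≈6.065732; next y=-2/5·2.800054+3/4·6.065732≈3.429278
n=13: y≈3.429278, sp=4, e=sp−y≈0.570722; I≈8.658365, D=e−e_prev≈-0.629224; u=0·0.570722+3/4·8.658365+0·(-0.629224)≈6.493774; next y=-2/5·3.429278+3/4·6.493774≈3.498619
n=14: y≈3.498619, sp=4, e=sp−y≈0.501381; I≈9.159746, D=e−e_prev≈-0.069342; u=0·0.501381+3/4·9.159746+0·(-0.069342)≈6.869809; next y=-2/5·3.498619+3/4·6.869809≈3.752909

0 -3 -2.250 0.000
1 -3 -3.234 -1.688
2 -3 -4.171 -1.751
3 -3 -4.600 -2.428
4 -3 -4.991 -2.479
5 -3 -5.177 -2.752
6 -3 -5.341 -2.782
7 -3 -5.421 -2.893
8 4 -0.240 -2.909
9 4 2.023 0.984
10 4 4.180 1.123
11 4 5.166 2.686
12 4 6.066 2.800
13 4 6.494 3.429
14 4 6.870 3.499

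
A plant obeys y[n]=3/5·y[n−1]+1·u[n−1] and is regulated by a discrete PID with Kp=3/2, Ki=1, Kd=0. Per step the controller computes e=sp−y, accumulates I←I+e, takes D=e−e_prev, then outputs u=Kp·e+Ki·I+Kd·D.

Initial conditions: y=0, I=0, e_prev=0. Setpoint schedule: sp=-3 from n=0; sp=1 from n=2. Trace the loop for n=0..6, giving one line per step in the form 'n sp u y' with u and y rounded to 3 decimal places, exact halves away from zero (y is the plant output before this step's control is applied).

0 -3 -7.500 0.000
1 -3 8.250 -7.500
2 1 -5.375 3.750
3 1 9.063 -3.125
4 1 -12.594 7.188
5 1 19.891 -8.281
6 1 -28.836 14.922

(exact arithmetic carried between steps; '≈' marks a value shown rounded to 6 d.p. or computed from one; I and e_prev carry over from the previous line; the table rounds u and y to 3 d.p., halves away from zero)
n=0: y=0, sp=-3, e=sp−y=-3; I=-3, D=e−e_prev=-3; u=3/2·(-3)+1·(-3)+0·(-3)=-7.5; next y=3/5·0+1·(-7.5)=-7.5
n=1: y=-7.5, sp=-3, e=sp−y=4.5; I=1.5, D=e−e_prev=7.5; u=3/2·4.5+1·1.5+0·7.5=8.25; next y=3/5·(-7.5)+1·8.25=3.75
n=2: y=3.75, sp=1, e=sp−y=-2.75; I=-1.25, D=e−e_prev=-7.25; u=3/2·(-2.75)+1·(-1.25)+0·(-7.25)=-5.375; next y=3/5·3.75+1·(-5.375)=-3.125
n=3: y=-3.125, sp=1, e=sp−y=4.125; I=2.875, D=e−e_prev=6.875; u=3/2·4.125+1·2.875+0·6.875=9.0625; next y=3/5·(-3.125)+1·9.0625=7.1875
n=4: y=7.1875, sp=1, e=sp−y=-6.1875; I=-3.3125, D=e−e_prev=-10.3125; u=3/2·(-6.1875)+1·(-3.3125)+0·(-10.3125)=-12.59375; next y=3/5·7.1875+1·(-12.59375)=-8.28125
n=5: y=-8.28125, sp=1, e=sp−y=9.28125; I=5.96875, D=e−e_prev=15.46875; u=3/2·9.28125+1·5.96875+0·15.46875=19.890625; next y=3/5·(-8.28125)+1·19.890625=14.921875
n=6: y=14.921875, sp=1, e=sp−y=-13.921875; I=-7.953125, D=e−e_prev=-23.203125; u=3/2·(-13.921875)+1·(-7.953125)+0·(-23.203125)≈-28.835938; next y=3/5·14.921875+1·(-28.835938)≈-19.882813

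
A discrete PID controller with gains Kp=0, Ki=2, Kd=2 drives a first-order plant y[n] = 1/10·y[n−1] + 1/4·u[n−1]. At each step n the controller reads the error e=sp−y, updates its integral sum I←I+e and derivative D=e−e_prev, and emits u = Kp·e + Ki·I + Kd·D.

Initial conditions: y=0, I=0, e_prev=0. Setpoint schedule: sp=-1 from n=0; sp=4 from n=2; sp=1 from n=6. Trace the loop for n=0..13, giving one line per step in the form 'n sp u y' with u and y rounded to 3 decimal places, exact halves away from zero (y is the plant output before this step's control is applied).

(exact arithmetic carried between steps; '≈' marks a value shown rounded to 6 d.p. or computed from one; I and e_prev carry over from the previous line; the table rounds u and y to 3 d.p., halves away from zero)
n=0: y=0, sp=-1, e=sp−y=-1; I=-1, D=e−e_prev=-1; u=0·(-1)+2·(-1)+2·(-1)=-4; next y=1/10·0+1/4·(-4)=-1
n=1: y=-1, sp=-1, e=sp−y=0; I=-1, D=e−e_prev=1; u=0·0+2·(-1)+2·1=0; next y=1/10·(-1)+1/4·0=-0.1
n=2: y=-0.1, sp=4, e=sp−y=4.1; I=3.1, D=e−e_prev=4.1; u=0·4.1+2·3.1+2·4.1=14.4; next y=1/10·(-0.1)+1/4·14.4=3.59
n=3: y=3.59, sp=4, e=sp−y=0.41; I=3.51, D=e−e_prev=-3.69; u=0·0.41+2·3.51+2·(-3.69)=-0.36; next y=1/10·3.59+1/4·(-0.36)=0.269
n=4: y=0.269, sp=4, e=sp−y=3.731; I=7.241, D=e−e_prev=3.321; u=0·3.731+2·7.241+2·3.321=21.124; next y=1/10·0.269+1/4·21.124=5.3079
n=5: y=5.3079, sp=4, e=sp−y=-1.3079; I=5.9331, D=e−e_prev=-5.0389; u=0·(-1.3079)+2·5.9331+2·(-5.0389)=1.7884; next y=1/10·5.3079+1/4·1.7884=0.97789
n=6: y=0.97789, sp=1, e=sp−y=0.02211; I=5.95521, D=e−e_prev=1.33001; u=0·0.02211+2·5.95521+2·1.33001=14.57044; next y=1/10·0.97789+1/4·14.57044=3.740399
n=7: y=3.740399, sp=1, e=sp−y=-2.740399; I=3.214811, D=e−e_prev=-2.762509; u=0·(-2.740399)+2·3.214811+2·(-2.762509)=0.904604; next y=1/10·3.740399+1/4·0.904604≈0.600191
n=8: y≈0.600191, sp=1, e=sp−y≈0.399809; I≈3.614620, D=e−e_prev≈3.140208; u=0·0.399809+2·3.614620+2·3.140208≈13.509656; next y=1/10·0.600191+1/4·13.509656≈3.437433
n=9: y≈3.437433, sp=1, e=sp−y≈-2.437433; I≈1.177187, D=e−e_prev≈-2.837242; u=0·(-2.437433)+2·1.177187+2·(-2.837242)≈-3.320111; next y=1/10·3.437433+1/4·(-3.320111)≈-0.486284
n=10: y≈-0.486284, sp=1, e=sp−y≈1.486284; I≈2.663471, D=e−e_prev≈3.923718; u=0·1.486284+2·2.663471+2·3.923718≈13.174378; next y=1/10·(-0.486284)+1/4·13.174378≈3.244966
n=11: y≈3.244966, sp=1, e=sp−y≈-2.244966; I≈0.418505, D=e−e_prev≈-3.731250; u=0·(-2.244966)+2·0.418505+2·(-3.731250)≈-6.625490; next y=1/10·3.244966+1/4·(-6.625490)≈-1.331876
n=12: y≈-1.331876, sp=1, e=sp−y≈2.331876; I≈2.750381, D=e−e_prev≈4.576842; u=0·2.331876+2·2.750381+2·4.576842≈14.654446; next y=1/10·(-1.331876)+1/4·14.654446≈3.530424
n=13: y≈3.530424, sp=1, e=sp−y≈-2.530424; I≈0.219957, D=e−e_prev≈-4.862300; u=0·(-2.530424)+2·0.219957+2·(-4.862300)≈-9.284685; next y=1/10·3.530424+1/4·(-9.284685)≈-1.968129

0 -1 -4.000 0.000
1 -1 0.000 -1.000
2 4 14.400 -0.100
3 4 -0.360 3.590
4 4 21.124 0.269
5 4 1.788 5.308
6 1 14.570 0.978
7 1 0.905 3.740
8 1 13.510 0.600
9 1 -3.320 3.437
10 1 13.174 -0.486
11 1 -6.625 3.245
12 1 14.654 -1.332
13 1 -9.285 3.530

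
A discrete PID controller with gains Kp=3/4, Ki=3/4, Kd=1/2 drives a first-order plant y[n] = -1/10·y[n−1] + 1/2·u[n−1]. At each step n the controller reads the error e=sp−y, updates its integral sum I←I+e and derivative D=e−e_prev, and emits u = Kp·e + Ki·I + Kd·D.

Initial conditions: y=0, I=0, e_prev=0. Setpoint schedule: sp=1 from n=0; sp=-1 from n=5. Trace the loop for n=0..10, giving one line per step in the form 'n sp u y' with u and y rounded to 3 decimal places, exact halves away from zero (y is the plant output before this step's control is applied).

(exact arithmetic carried between steps; '≈' marks a value shown rounded to 6 d.p. or computed from one; I and e_prev carry over from the previous line; the table rounds u and y to 3 d.p., halves away from zero)
n=0: y=0, sp=1, e=sp−y=1; I=1, D=e−e_prev=1; u=3/4·1+3/4·1+1/2·1=2; next y=-1/10·0+1/2·2=1
n=1: y=1, sp=1, e=sp−y=0; I=1, D=e−e_prev=-1; u=3/4·0+3/4·1+1/2·(-1)=0.25; next y=-1/10·1+1/2·0.25=0.025
n=2: y=0.025, sp=1, e=sp−y=0.975; I=1.975, D=e−e_prev=0.975; u=3/4·0.975+3/4·1.975+1/2·0.975=2.7; next y=-1/10·0.025+1/2·2.7=1.3475
n=3: y=1.3475, sp=1, e=sp−y=-0.3475; I=1.6275, D=e−e_prev=-1.3225; u=3/4·(-0.3475)+3/4·1.6275+1/2·(-1.3225)=0.29875; next y=-1/10·1.3475+1/2·0.29875=0.014625
n=4: y=0.014625, sp=1, e=sp−y=0.985375; I=2.612875, D=e−e_prev=1.332875; u=3/4·0.985375+3/4·2.612875+1/2·1.332875=3.365125; next y=-1/10·0.014625+1/2·3.365125=1.6811
n=5: y=1.6811, sp=-1, e=sp−y=-2.6811; I=-0.068225, D=e−e_prev=-3.666475; u=3/4·(-2.6811)+3/4·(-0.068225)+1/2·(-3.666475)≈-3.895231; next y=-1/10·1.6811+1/2·(-3.895231)≈-2.115726
n=6: y≈-2.115726, sp=-1, e=sp−y≈1.115726; I≈1.047501, D=e−e_prev≈3.796826; u=3/4·1.115726+3/4·1.047501+1/2·3.796826≈3.520833; next y=-1/10·(-2.115726)+1/2·3.520833≈1.971989
n=7: y≈1.971989, sp=-1, e=sp−y≈-2.971989; I≈-1.924488, D=e−e_prev≈-4.087714; u=3/4·(-2.971989)+3/4·(-1.924488)+1/2·(-4.087714)≈-5.716215; next y=-1/10·1.971989+1/2·(-5.716215)≈-3.055306
n=8: y≈-3.055306, sp=-1, e=sp−y≈2.055306; I≈0.130818, D=e−e_prev≈5.027295; u=3/4·2.055306+3/4·0.130818+1/2·5.027295≈4.153241; next y=-1/10·(-3.055306)+1/2·4.153241≈2.382151
n=9: y≈2.382151, sp=-1, e=sp−y≈-3.382151; I≈-3.251333, D=e−e_prev≈-5.437458; u=3/4·(-3.382151)+3/4·(-3.251333)+1/2·(-5.437458)≈-7.693842; next y=-1/10·2.382151+1/2·(-7.693842)≈-4.085136
n=10: y≈-4.085136, sp=-1, e=sp−y≈3.085136; I≈-0.166197, D=e−e_prev≈6.467287; u=3/4·3.085136+3/4·(-0.166197)+1/2·6.467287≈5.422848; next y=-1/10·(-4.085136)+1/2·5.422848≈3.119938

0 1 2.000 0.000
1 1 0.250 1.000
2 1 2.700 0.025
3 1 0.299 1.348
4 1 3.365 0.015
5 -1 -3.895 1.681
6 -1 3.521 -2.116
7 -1 -5.716 1.972
8 -1 4.153 -3.055
9 -1 -7.694 2.382
10 -1 5.423 -4.085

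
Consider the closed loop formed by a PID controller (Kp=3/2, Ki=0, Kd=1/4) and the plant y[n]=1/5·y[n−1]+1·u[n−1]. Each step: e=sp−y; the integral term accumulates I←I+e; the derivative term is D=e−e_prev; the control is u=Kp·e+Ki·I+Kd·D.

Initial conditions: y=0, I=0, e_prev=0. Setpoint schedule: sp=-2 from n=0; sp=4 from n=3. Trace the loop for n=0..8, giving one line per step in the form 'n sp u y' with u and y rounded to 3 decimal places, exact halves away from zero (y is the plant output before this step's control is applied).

(exact arithmetic carried between steps; '≈' marks a value shown rounded to 6 d.p. or computed from one; I and e_prev carry over from the previous line; the table rounds u and y to 3 d.p., halves away from zero)
n=0: y=0, sp=-2, e=sp−y=-2; I=-2, D=e−e_prev=-2; u=3/2·(-2)+0·(-2)+1/4·(-2)=-3.5; next y=1/5·0+1·(-3.5)=-3.5
n=1: y=-3.5, sp=-2, e=sp−y=1.5; I=-0.5, D=e−e_prev=3.5; u=3/2·1.5+0·(-0.5)+1/4·3.5=3.125; next y=1/5·(-3.5)+1·3.125=2.425
n=2: y=2.425, sp=-2, e=sp−y=-4.425; I=-4.925, D=e−e_prev=-5.925; u=3/2·(-4.425)+0·(-4.925)+1/4·(-5.925)=-8.11875; next y=1/5·2.425+1·(-8.11875)=-7.63375
n=3: y=-7.63375, sp=4, e=sp−y=11.63375; I=6.70875, D=e−e_prev=16.05875; u=3/2·11.63375+0·6.70875+1/4·16.05875≈21.465313; next y=1/5·(-7.63375)+1·21.465313≈19.938563
n=4: y≈19.938563, sp=4, e=sp−y≈-15.938563; I≈-9.229813, D=e−e_prev≈-27.572313; u=3/2·(-15.938563)+0·(-9.229813)+1/4·(-27.572313)≈-30.800922; next y=1/5·19.938563+1·(-30.800922)≈-26.813209
n=5: y≈-26.813209, sp=4, e=sp−y≈30.813209; I≈21.583397, D=e−e_prev≈46.751772; u=3/2·30.813209+0·21.583397+1/4·46.751772≈57.907757; next y=1/5·(-26.813209)+1·57.907757≈52.545115
n=6: y≈52.545115, sp=4, e=sp−y≈-48.545115; I≈-26.961718, D=e−e_prev≈-79.358325; u=3/2·(-48.545115)+0·(-26.961718)+1/4·(-79.358325)≈-92.657254; next y=1/5·52.545115+1·(-92.657254)≈-82.148231
n=7: y≈-82.148231, sp=4, e=sp−y≈86.148231; I≈59.186513, D=e−e_prev≈134.693346; u=3/2·86.148231+0·59.186513+1/4·134.693346≈162.895683; next y=1/5·(-82.148231)+1·162.895683≈146.466037
n=8: y≈146.466037, sp=4, e=sp−y≈-142.466037; I≈-83.279524, D=e−e_prev≈-228.614267; u=3/2·(-142.466037)+0·(-83.279524)+1/4·(-228.614267)≈-270.852622; next y=1/5·146.466037+1·(-270.852622)≈-241.559414

0 -2 -3.500 0.000
1 -2 3.125 -3.500
2 -2 -8.119 2.425
3 4 21.465 -7.634
4 4 -30.801 19.939
5 4 57.908 -26.813
6 4 -92.657 52.545
7 4 162.896 -82.148
8 4 -270.853 146.466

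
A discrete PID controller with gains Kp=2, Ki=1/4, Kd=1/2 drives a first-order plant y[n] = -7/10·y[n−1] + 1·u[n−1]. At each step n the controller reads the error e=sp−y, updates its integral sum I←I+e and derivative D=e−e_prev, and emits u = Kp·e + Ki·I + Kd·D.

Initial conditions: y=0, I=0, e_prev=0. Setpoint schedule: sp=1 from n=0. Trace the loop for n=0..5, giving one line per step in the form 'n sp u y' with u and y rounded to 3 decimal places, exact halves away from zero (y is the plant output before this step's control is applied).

(exact arithmetic carried between steps; '≈' marks a value shown rounded to 6 d.p. or computed from one; I and e_prev carry over from the previous line; the table rounds u and y to 3 d.p., halves away from zero)
n=0: y=0, sp=1, e=sp−y=1; I=1, D=e−e_prev=1; u=2·1+1/4·1+1/2·1=2.75; next y=-7/10·0+1·2.75=2.75
n=1: y=2.75, sp=1, e=sp−y=-1.75; I=-0.75, D=e−e_prev=-2.75; u=2·(-1.75)+1/4·(-0.75)+1/2·(-2.75)=-5.0625; next y=-7/10·2.75+1·(-5.0625)=-6.9875
n=2: y=-6.9875, sp=1, e=sp−y=7.9875; I=7.2375, D=e−e_prev=9.7375; u=2·7.9875+1/4·7.2375+1/2·9.7375=22.653125; next y=-7/10·(-6.9875)+1·22.653125=27.544375
n=3: y=27.544375, sp=1, e=sp−y=-26.544375; I=-19.306875, D=e−e_prev=-34.531875; u=2·(-26.544375)+1/4·(-19.306875)+1/2·(-34.531875)≈-75.181406; next y=-7/10·27.544375+1·(-75.181406)≈-94.462469
n=4: y≈-94.462469, sp=1, e=sp−y≈95.462469; I≈76.155594, D=e−e_prev≈122.006844; u=2·95.462469+1/4·76.155594+1/2·122.006844≈270.967258; next y=-7/10·(-94.462469)+1·270.967258≈337.090986
n=5: y≈337.090986, sp=1, e=sp−y≈-336.090986; I≈-259.935392, D=e−e_prev≈-431.553455; u=2·(-336.090986)+1/4·(-259.935392)+1/2·(-431.553455)≈-952.942547; next y=-7/10·337.090986+1·(-952.942547)≈-1188.906237

0 1 2.750 0.000
1 1 -5.063 2.750
2 1 22.653 -6.988
3 1 -75.181 27.544
4 1 270.967 -94.462
5 1 -952.943 337.091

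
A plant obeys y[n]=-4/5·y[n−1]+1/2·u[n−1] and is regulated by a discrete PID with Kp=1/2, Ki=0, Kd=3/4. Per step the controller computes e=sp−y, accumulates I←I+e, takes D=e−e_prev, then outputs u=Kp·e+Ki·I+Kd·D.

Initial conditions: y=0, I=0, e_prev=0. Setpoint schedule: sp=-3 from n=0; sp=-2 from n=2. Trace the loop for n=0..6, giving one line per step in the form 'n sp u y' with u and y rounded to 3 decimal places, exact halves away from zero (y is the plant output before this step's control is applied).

(exact arithmetic carried between steps; '≈' marks a value shown rounded to 6 d.p. or computed from one; I and e_prev carry over from the previous line; the table rounds u and y to 3 d.p., halves away from zero)
n=0: y=0, sp=-3, e=sp−y=-3; I=-3, D=e−e_prev=-3; u=1/2·(-3)+0·(-3)+3/4·(-3)=-3.75; next y=-4/5·0+1/2·(-3.75)=-1.875
n=1: y=-1.875, sp=-3, e=sp−y=-1.125; I=-4.125, D=e−e_prev=1.875; u=1/2·(-1.125)+0·(-4.125)+3/4·1.875=0.84375; next y=-4/5·(-1.875)+1/2·0.84375=1.921875
n=2: y=1.921875, sp=-2, e=sp−y=-3.921875; I=-8.046875, D=e−e_prev=-2.796875; u=1/2·(-3.921875)+0·(-8.046875)+3/4·(-2.796875)≈-4.058594; next y=-4/5·1.921875+1/2·(-4.058594)≈-3.566797
n=3: y≈-3.566797, sp=-2, e=sp−y≈1.566797; I≈-6.480078, D=e−e_prev≈5.488672; u=1/2·1.566797+0·(-6.480078)+3/4·5.488672≈4.899902; next y=-4/5·(-3.566797)+1/2·4.899902≈5.303389
n=4: y≈5.303389, sp=-2, e=sp−y≈-7.303389; I≈-13.783467, D=e−e_prev≈-8.870186; u=1/2·(-7.303389)+0·(-13.783467)+3/4·(-8.870186)≈-10.304333; next y=-4/5·5.303389+1/2·(-10.304333)≈-9.394878
n=5: y≈-9.394878, sp=-2, e=sp−y≈7.394878; I≈-6.388589, D=e−e_prev≈14.698266; u=1/2·7.394878+0·(-6.388589)+3/4·14.698266≈14.721139; next y=-4/5·(-9.394878)+1/2·14.721139≈14.876471
n=6: y≈14.876471, sp=-2, e=sp−y≈-16.876471; I≈-23.265061, D=e−e_prev≈-24.271349; u=1/2·(-16.876471)+0·(-23.265061)+3/4·(-24.271349)≈-26.641748; next y=-4/5·14.876471+1/2·(-26.641748)≈-25.222051

0 -3 -3.750 0.000
1 -3 0.844 -1.875
2 -2 -4.059 1.922
3 -2 4.900 -3.567
4 -2 -10.304 5.303
5 -2 14.721 -9.395
6 -2 -26.642 14.876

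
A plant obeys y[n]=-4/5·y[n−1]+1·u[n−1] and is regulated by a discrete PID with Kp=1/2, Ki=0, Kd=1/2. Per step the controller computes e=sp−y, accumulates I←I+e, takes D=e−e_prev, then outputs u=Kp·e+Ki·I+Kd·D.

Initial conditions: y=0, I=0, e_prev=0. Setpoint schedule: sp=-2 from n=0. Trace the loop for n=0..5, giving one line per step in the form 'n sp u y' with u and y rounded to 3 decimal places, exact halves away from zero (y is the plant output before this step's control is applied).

(exact arithmetic carried between steps; '≈' marks a value shown rounded to 6 d.p. or computed from one; I and e_prev carry over from the previous line; the table rounds u and y to 3 d.p., halves away from zero)
n=0: y=0, sp=-2, e=sp−y=-2; I=-2, D=e−e_prev=-2; u=1/2·(-2)+0·(-2)+1/2·(-2)=-2; next y=-4/5·0+1·(-2)=-2
n=1: y=-2, sp=-2, e=sp−y=0; I=-2, D=e−e_prev=2; u=1/2·0+0·(-2)+1/2·2=1; next y=-4/5·(-2)+1·1=2.6
n=2: y=2.6, sp=-2, e=sp−y=-4.6; I=-6.6, D=e−e_prev=-4.6; u=1/2·(-4.6)+0·(-6.6)+1/2·(-4.6)=-4.6; next y=-4/5·2.6+1·(-4.6)=-6.68
n=3: y=-6.68, sp=-2, e=sp−y=4.68; I=-1.92, D=e−e_prev=9.28; u=1/2·4.68+0·(-1.92)+1/2·9.28=6.98; next y=-4/5·(-6.68)+1·6.98=12.324
n=4: y=12.324, sp=-2, e=sp−y=-14.324; I=-16.244, D=e−e_prev=-19.004; u=1/2·(-14.324)+0·(-16.244)+1/2·(-19.004)=-16.664; next y=-4/5·12.324+1·(-16.664)=-26.5232
n=5: y=-26.5232, sp=-2, e=sp−y=24.5232; I=8.2792, D=e−e_prev=38.8472; u=1/2·24.5232+0·8.2792+1/2·38.8472=31.6852; next y=-4/5·(-26.5232)+1·31.6852=52.90376

0 -2 -2.000 0.000
1 -2 1.000 -2.000
2 -2 -4.600 2.600
3 -2 6.980 -6.680
4 -2 -16.664 12.324
5 -2 31.685 -26.523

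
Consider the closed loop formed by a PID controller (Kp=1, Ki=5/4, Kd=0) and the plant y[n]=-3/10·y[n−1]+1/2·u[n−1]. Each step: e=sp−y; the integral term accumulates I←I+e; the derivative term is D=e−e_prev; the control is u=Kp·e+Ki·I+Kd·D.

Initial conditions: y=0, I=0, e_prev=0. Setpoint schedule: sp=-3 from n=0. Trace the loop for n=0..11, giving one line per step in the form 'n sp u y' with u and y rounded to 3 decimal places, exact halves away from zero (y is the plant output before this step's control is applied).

(exact arithmetic carried between steps; '≈' marks a value shown rounded to 6 d.p. or computed from one; I and e_prev carry over from the previous line; the table rounds u and y to 3 d.p., halves away from zero)
n=0: y=0, sp=-3, e=sp−y=-3; I=-3, D=e−e_prev=-3; u=1·(-3)+5/4·(-3)+0·(-3)=-6.75; next y=-3/10·0+1/2·(-6.75)=-3.375
n=1: y=-3.375, sp=-3, e=sp−y=0.375; I=-2.625, D=e−e_prev=3.375; u=1·0.375+5/4·(-2.625)+0·3.375=-2.90625; next y=-3/10·(-3.375)+1/2·(-2.90625)=-0.440625
n=2: y=-0.440625, sp=-3, e=sp−y=-2.559375; I=-5.184375, D=e−e_prev=-2.934375; u=1·(-2.559375)+5/4·(-5.184375)+0·(-2.934375)≈-9.039844; next y=-3/10·(-0.440625)+1/2·(-9.039844)≈-4.387734
n=3: y≈-4.387734, sp=-3, e=sp−y≈1.387734; I≈-3.796641, D=e−e_prev≈3.947109; u=1·1.387734+5/4·(-3.796641)+0·3.947109≈-3.358066; next y=-3/10·(-4.387734)+1/2·(-3.358066)≈-0.362713
n=4: y≈-0.362713, sp=-3, e=sp−y≈-2.637287; I≈-6.433928, D=e−e_prev≈-4.025021; u=1·(-2.637287)+5/4·(-6.433928)+0·(-4.025021)≈-10.679697; next y=-3/10·(-0.362713)+1/2·(-10.679697)≈-5.231035
n=5: y≈-5.231035, sp=-3, e=sp−y≈2.231035; I≈-4.202893, D=e−e_prev≈4.868322; u=1·2.231035+5/4·(-4.202893)+0·4.868322≈-3.022582; next y=-3/10·(-5.231035)+1/2·(-3.022582)≈0.058019
n=6: y≈0.058019, sp=-3, e=sp−y≈-3.058019; I≈-7.260913, D=e−e_prev≈-5.289054; u=1·(-3.058019)+5/4·(-7.260913)+0·(-5.289054)≈-12.134160; next y=-3/10·0.058019+1/2·(-12.134160)≈-6.084486
n=7: y≈-6.084486, sp=-3, e=sp−y≈3.084486; I≈-4.176427, D=e−e_prev≈6.142505; u=1·3.084486+5/4·(-4.176427)+0·6.142505≈-2.136048; next y=-3/10·(-6.084486)+1/2·(-2.136048)≈0.757322
n=8: y≈0.757322, sp=-3, e=sp−y≈-3.757322; I≈-7.933749, D=e−e_prev≈-6.841808; u=1·(-3.757322)+5/4·(-7.933749)+0·(-6.841808)≈-13.674508; next y=-3/10·0.757322+1/2·(-13.674508)≈-7.064451
n=9: y≈-7.064451, sp=-3, e=sp−y≈4.064451; I≈-3.869298, D=e−e_prev≈7.821772; u=1·4.064451+5/4·(-3.869298)+0·7.821772≈-0.772172; next y=-3/10·(-7.064451)+1/2·(-0.772172)≈1.733249
n=10: y≈1.733249, sp=-3, e=sp−y≈-4.733249; I≈-8.602547, D=e−e_prev≈-8.797700; u=1·(-4.733249)+5/4·(-8.602547)+0·(-8.797700)≈-15.486433; next y=-3/10·1.733249+1/2·(-15.486433)≈-8.263191
n=11: y≈-8.263191, sp=-3, e=sp−y≈5.263191; I≈-3.339356, D=e−e_prev≈9.996440; u=1·5.263191+5/4·(-3.339356)+0·9.996440≈1.088996; next y=-3/10·(-8.263191)+1/2·1.088996≈3.023456

0 -3 -6.750 0.000
1 -3 -2.906 -3.375
2 -3 -9.040 -0.441
3 -3 -3.358 -4.388
4 -3 -10.680 -0.363
5 -3 -3.023 -5.231
6 -3 -12.134 0.058
7 -3 -2.136 -6.084
8 -3 -13.675 0.757
9 -3 -0.772 -7.064
10 -3 -15.486 1.733
11 -3 1.089 -8.263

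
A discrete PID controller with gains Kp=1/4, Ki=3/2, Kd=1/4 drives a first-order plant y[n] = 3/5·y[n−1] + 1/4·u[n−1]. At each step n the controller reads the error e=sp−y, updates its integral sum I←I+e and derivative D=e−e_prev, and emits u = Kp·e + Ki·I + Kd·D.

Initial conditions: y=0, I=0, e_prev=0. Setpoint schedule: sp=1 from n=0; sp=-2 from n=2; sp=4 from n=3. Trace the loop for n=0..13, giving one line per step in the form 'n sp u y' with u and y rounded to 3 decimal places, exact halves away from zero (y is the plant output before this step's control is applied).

(exact arithmetic carried between steps; '≈' marks a value shown rounded to 6 d.p. or computed from one; I and e_prev carry over from the previous line; the table rounds u and y to 3 d.p., halves away from zero)
n=0: y=0, sp=1, e=sp−y=1; I=1, D=e−e_prev=1; u=1/4·1+3/2·1+1/4·1=2; next y=3/5·0+1/4·2=0.5
n=1: y=0.5, sp=1, e=sp−y=0.5; I=1.5, D=e−e_prev=-0.5; u=1/4·0.5+3/2·1.5+1/4·(-0.5)=2.25; next y=3/5·0.5+1/4·2.25=0.8625
n=2: y=0.8625, sp=-2, e=sp−y=-2.8625; I=-1.3625, D=e−e_prev=-3.3625; u=1/4·(-2.8625)+3/2·(-1.3625)+1/4·(-3.3625)=-3.6; next y=3/5·0.8625+1/4·(-3.6)=-0.3825
n=3: y=-0.3825, sp=4, e=sp−y=4.3825; I=3.02, D=e−e_prev=7.245; u=1/4·4.3825+3/2·3.02+1/4·7.245=7.436875; next y=3/5·(-0.3825)+1/4·7.436875≈1.629719
n=4: y≈1.629719, sp=4, e=sp−y≈2.370281; I≈5.390281, D=e−e_prev≈-2.012219; u=1/4·2.370281+3/2·5.390281+1/4·(-2.012219)≈8.174938; next y=3/5·1.629719+1/4·8.174938≈3.021566
n=5: y≈3.021566, sp=4, e=sp−y≈0.978434; I≈6.368716, D=e−e_prev≈-1.391847; u=1/4·0.978434+3/2·6.368716+1/4·(-1.391847)≈9.449720; next y=3/5·3.021566+1/4·9.449720≈4.175369
n=6: y≈4.175369, sp=4, e=sp−y≈-0.175369; I≈6.193346, D=e−e_prev≈-1.153804; u=1/4·(-0.175369)+3/2·6.193346+1/4·(-1.153804)≈8.957726; next y=3/5·4.175369+1/4·8.957726≈4.744653
n=7: y≈4.744653, sp=4, e=sp−y≈-0.744653; I≈5.448693, D=e−e_prev≈-0.569284; u=1/4·(-0.744653)+3/2·5.448693+1/4·(-0.569284)≈7.844555; next y=3/5·4.744653+1/4·7.844555≈4.807931
n=8: y≈4.807931, sp=4, e=sp−y≈-0.807931; I≈4.640762, D=e−e_prev≈-0.063278; u=1/4·(-0.807931)+3/2·4.640762+1/4·(-0.063278)≈6.743341; next y=3/5·4.807931+1/4·6.743341≈4.570594
n=9: y≈4.570594, sp=4, e=sp−y≈-0.570594; I≈4.070169, D=e−e_prev≈0.237337; u=1/4·(-0.570594)+3/2·4.070169+1/4·0.237337≈6.021939; next y=3/5·4.570594+1/4·6.021939≈4.247841
n=10: y≈4.247841, sp=4, e=sp−y≈-0.247841; I≈3.822328, D=e−e_prev≈0.322753; u=1/4·(-0.247841)+3/2·3.822328+1/4·0.322753≈5.752219; next y=3/5·4.247841+1/4·5.752219≈3.986759
n=11: y≈3.986759, sp=4, e=sp−y≈0.013241; I≈3.835568, D=e−e_prev≈0.261082; u=1/4·0.013241+3/2·3.835568+1/4·0.261082≈5.821933; next y=3/5·3.986759+1/4·5.821933≈3.847539
n=12: y≈3.847539, sp=4, e=sp−y≈0.152461; I≈3.988029, D=e−e_prev≈0.139221; u=1/4·0.152461+3/2·3.988029+1/4·0.139221≈6.054964; next y=3/5·3.847539+1/4·6.054964≈3.822264
n=13: y≈3.822264, sp=4, e=sp−y≈0.177736; I≈4.165765, D=e−e_prev≈0.025274; u=1/4·0.177736+3/2·4.165765+1/4·0.025274≈6.299400; next y=3/5·3.822264+1/4·6.299400≈3.868209

0 1 2.000 0.000
1 1 2.250 0.500
2 -2 -3.600 0.863
3 4 7.437 -0.383
4 4 8.175 1.630
5 4 9.450 3.022
6 4 8.958 4.175
7 4 7.845 4.745
8 4 6.743 4.808
9 4 6.022 4.571
10 4 5.752 4.248
11 4 5.822 3.987
12 4 6.055 3.848
13 4 6.299 3.822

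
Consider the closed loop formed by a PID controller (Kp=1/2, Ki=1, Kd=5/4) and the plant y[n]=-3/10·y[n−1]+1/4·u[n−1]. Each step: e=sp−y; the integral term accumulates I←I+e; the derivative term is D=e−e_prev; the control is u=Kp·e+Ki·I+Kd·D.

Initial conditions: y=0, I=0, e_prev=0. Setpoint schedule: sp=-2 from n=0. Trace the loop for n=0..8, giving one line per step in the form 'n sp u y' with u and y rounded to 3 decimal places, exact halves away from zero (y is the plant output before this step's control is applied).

(exact arithmetic carried between steps; '≈' marks a value shown rounded to 6 d.p. or computed from one; I and e_prev carry over from the previous line; the table rounds u and y to 3 d.p., halves away from zero)
n=0: y=0, sp=-2, e=sp−y=-2; I=-2, D=e−e_prev=-2; u=1/2·(-2)+1·(-2)+5/4·(-2)=-5.5; next y=-3/10·0+1/4·(-5.5)=-1.375
n=1: y=-1.375, sp=-2, e=sp−y=-0.625; I=-2.625, D=e−e_prev=1.375; u=1/2·(-0.625)+1·(-2.625)+5/4·1.375=-1.21875; next y=-3/10·(-1.375)+1/4·(-1.21875)≈0.107813
n=2: y≈0.107813, sp=-2, e=sp−y≈-2.107813; I≈-4.732813, D=e−e_prev≈-1.482813; u=1/2·(-2.107813)+1·(-4.732813)+5/4·(-1.482813)≈-7.640234; next y=-3/10·0.107813+1/4·(-7.640234)≈-1.942402
n=3: y≈-1.942402, sp=-2, e=sp−y≈-0.057598; I≈-4.790410, D=e−e_prev≈2.050215; u=1/2·(-0.057598)+1·(-4.790410)+5/4·2.050215≈-2.256440; next y=-3/10·(-1.942402)+1/4·(-2.256440)≈0.018611
n=4: y≈0.018611, sp=-2, e=sp−y≈-2.018611; I≈-6.809021, D=e−e_prev≈-1.961013; u=1/2·(-2.018611)+1·(-6.809021)+5/4·(-1.961013)≈-10.269592; next y=-3/10·0.018611+1/4·(-10.269592)≈-2.572981
n=5: y≈-2.572981, sp=-2, e=sp−y≈0.572981; I≈-6.236040, D=e−e_prev≈2.591592; u=1/2·0.572981+1·(-6.236040)+5/4·2.591592≈-2.710059; next y=-3/10·(-2.572981)+1/4·(-2.710059)≈0.094380
n=6: y≈0.094380, sp=-2, e=sp−y≈-2.094380; I≈-8.330419, D=e−e_prev≈-2.667361; u=1/2·(-2.094380)+1·(-8.330419)+5/4·(-2.667361)≈-12.711810; next y=-3/10·0.094380+1/4·(-12.711810)≈-3.206266
n=7: y≈-3.206266, sp=-2, e=sp−y≈1.206266; I≈-7.124153, D=e−e_prev≈3.300646; u=1/2·1.206266+1·(-7.124153)+5/4·3.300646≈-2.395212; next y=-3/10·(-3.206266)+1/4·(-2.395212)≈0.363077
n=8: y≈0.363077, sp=-2, e=sp−y≈-2.363077; I≈-9.487230, D=e−e_prev≈-3.569343; u=1/2·(-2.363077)+1·(-9.487230)+5/4·(-3.569343)≈-15.130447; next y=-3/10·0.363077+1/4·(-15.130447)≈-3.891535

0 -2 -5.500 0.000
1 -2 -1.219 -1.375
2 -2 -7.640 0.108
3 -2 -2.256 -1.942
4 -2 -10.270 0.019
5 -2 -2.710 -2.573
6 -2 -12.712 0.094
7 -2 -2.395 -3.206
8 -2 -15.130 0.363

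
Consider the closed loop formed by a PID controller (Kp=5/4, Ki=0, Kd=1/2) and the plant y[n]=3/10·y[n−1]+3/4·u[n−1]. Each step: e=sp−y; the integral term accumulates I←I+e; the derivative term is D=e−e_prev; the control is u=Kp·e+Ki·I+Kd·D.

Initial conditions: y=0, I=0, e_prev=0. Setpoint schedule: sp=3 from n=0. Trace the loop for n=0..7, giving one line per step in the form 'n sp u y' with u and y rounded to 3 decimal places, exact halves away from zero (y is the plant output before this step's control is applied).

0 3 5.250 0.000
1 3 -3.141 3.938
2 3 7.774 -1.174
3 3 -6.424 5.478
4 3 12.044 -3.174
5 3 -11.978 8.081
6 3 19.270 -6.560
7 3 -21.377 12.484

(exact arithmetic carried between steps; '≈' marks a value shown rounded to 6 d.p. or computed from one; I and e_prev carry over from the previous line; the table rounds u and y to 3 d.p., halves away from zero)
n=0: y=0, sp=3, e=sp−y=3; I=3, D=e−e_prev=3; u=5/4·3+0·3+1/2·3=5.25; next y=3/10·0+3/4·5.25=3.9375
n=1: y=3.9375, sp=3, e=sp−y=-0.9375; I=2.0625, D=e−e_prev=-3.9375; u=5/4·(-0.9375)+0·2.0625+1/2·(-3.9375)=-3.140625; next y=3/10·3.9375+3/4·(-3.140625)≈-1.174219
n=2: y≈-1.174219, sp=3, e=sp−y≈4.174219; I≈6.236719, D=e−e_prev≈5.111719; u=5/4·4.174219+0·6.236719+1/2·5.111719≈7.773633; next y=3/10·(-1.174219)+3/4·7.773633≈5.477959
n=3: y≈5.477959, sp=3, e=sp−y≈-2.477959; I≈3.758760, D=e−e_prev≈-6.652178; u=5/4·(-2.477959)+0·3.758760+1/2·(-6.652178)≈-6.423538; next y=3/10·5.477959+3/4·(-6.423538)≈-3.174266
n=4: y≈-3.174266, sp=3, e=sp−y≈6.174266; I≈9.933025, D=e−e_prev≈8.652224; u=5/4·6.174266+0·9.933025+1/2·8.652224≈12.043944; next y=3/10·(-3.174266)+3/4·12.043944≈8.080678
n=5: y≈8.080678, sp=3, e=sp−y≈-5.080678; I≈4.852347, D=e−e_prev≈-11.254944; u=5/4·(-5.080678)+0·4.852347+1/2·(-11.254944)≈-11.978320; next y=3/10·8.080678+3/4·(-11.978320)≈-6.559536
n=6: y≈-6.559536, sp=3, e=sp−y≈9.559536; I≈14.411883, D=e−e_prev≈14.640215; u=5/4·9.559536+0·14.411883+1/2·14.640215≈19.269528; next y=3/10·(-6.559536)+3/4·19.269528≈12.484285
n=7: y≈12.484285, sp=3, e=sp−y≈-9.484285; I≈4.927598, D=e−e_prev≈-19.043822; u=5/4·(-9.484285)+0·4.927598+1/2·(-19.043822)≈-21.377267; next y=3/10·12.484285+3/4·(-21.377267)≈-12.287665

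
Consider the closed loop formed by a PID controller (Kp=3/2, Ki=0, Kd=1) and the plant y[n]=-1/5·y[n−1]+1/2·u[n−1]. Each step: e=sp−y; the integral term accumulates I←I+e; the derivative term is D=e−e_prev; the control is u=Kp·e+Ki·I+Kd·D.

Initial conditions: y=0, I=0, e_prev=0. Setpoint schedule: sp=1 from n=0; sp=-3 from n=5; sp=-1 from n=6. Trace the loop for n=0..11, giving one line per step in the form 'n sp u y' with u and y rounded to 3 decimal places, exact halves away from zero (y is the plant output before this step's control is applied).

(exact arithmetic carried between steps; '≈' marks a value shown rounded to 6 d.p. or computed from one; I and e_prev carry over from the previous line; the table rounds u and y to 3 d.p., halves away from zero)
n=0: y=0, sp=1, e=sp−y=1; I=1, D=e−e_prev=1; u=3/2·1+0·1+1·1=2.5; next y=-1/5·0+1/2·2.5=1.25
n=1: y=1.25, sp=1, e=sp−y=-0.25; I=0.75, D=e−e_prev=-1.25; u=3/2·(-0.25)+0·0.75+1·(-1.25)=-1.625; next y=-1/5·1.25+1/2·(-1.625)=-1.0625
n=2: y=-1.0625, sp=1, e=sp−y=2.0625; I=2.8125, D=e−e_prev=2.3125; u=3/2·2.0625+0·2.8125+1·2.3125=5.40625; next y=-1/5·(-1.0625)+1/2·5.40625=2.915625
n=3: y=2.915625, sp=1, e=sp−y=-1.915625; I=0.896875, D=e−e_prev=-3.978125; u=3/2·(-1.915625)+0·0.896875+1·(-3.978125)≈-6.851563; next y=-1/5·2.915625+1/2·(-6.851563)≈-4.008906
n=4: y≈-4.008906, sp=1, e=sp−y≈5.008906; I≈5.905781, D=e−e_prev≈6.924531; u=3/2·5.008906+0·5.905781+1·6.924531≈14.437891; next y=-1/5·(-4.008906)+1/2·14.437891≈8.020727
n=5: y≈8.020727, sp=-3, e=sp−y≈-11.020727; I≈-5.114945, D=e−e_prev≈-16.029633; u=3/2·(-11.020727)+0·(-5.114945)+1·(-16.029633)≈-32.560723; next y=-1/5·8.020727+1/2·(-32.560723)≈-17.884507
n=6: y≈-17.884507, sp=-1, e=sp−y≈16.884507; I≈11.769561, D=e−e_prev≈27.905233; u=3/2·16.884507+0·11.769561+1·27.905233≈53.231993; next y=-1/5·(-17.884507)+1/2·53.231993≈30.192898
n=7: y≈30.192898, sp=-1, e=sp−y≈-31.192898; I≈-19.423337, D=e−e_prev≈-48.077405; u=3/2·(-31.192898)+0·(-19.423337)+1·(-48.077405)≈-94.866751; next y=-1/5·30.192898+1/2·(-94.866751)≈-53.471955
n=8: y≈-53.471955, sp=-1, e=sp−y≈52.471955; I≈33.048619, D=e−e_prev≈83.664853; u=3/2·52.471955+0·33.048619+1·83.664853≈162.372786; next y=-1/5·(-53.471955)+1/2·162.372786≈91.880784
n=9: y≈91.880784, sp=-1, e=sp−y≈-92.880784; I≈-59.832165, D=e−e_prev≈-145.352739; u=3/2·(-92.880784)+0·(-59.832165)+1·(-145.352739)≈-284.673916; next y=-1/5·91.880784+1/2·(-284.673916)≈-160.713115
n=10: y≈-160.713115, sp=-1, e=sp−y≈159.713115; I≈99.880949, D=e−e_prev≈252.593899; u=3/2·159.713115+0·99.880949+1·252.593899≈492.163571; next y=-1/5·(-160.713115)+1/2·492.163571≈278.224408
n=11: y≈278.224408, sp=-1, e=sp−y≈-279.224408; I≈-179.343459, D=e−e_prev≈-438.937523; u=3/2·(-279.224408)+0·(-179.343459)+1·(-438.937523)≈-857.774135; next y=-1/5·278.224408+1/2·(-857.774135)≈-484.531949

0 1 2.500 0.000
1 1 -1.625 1.250
2 1 5.406 -1.063
3 1 -6.852 2.916
4 1 14.438 -4.009
5 -3 -32.561 8.021
6 -1 53.232 -17.885
7 -1 -94.867 30.193
8 -1 162.373 -53.472
9 -1 -284.674 91.881
10 -1 492.164 -160.713
11 -1 -857.774 278.224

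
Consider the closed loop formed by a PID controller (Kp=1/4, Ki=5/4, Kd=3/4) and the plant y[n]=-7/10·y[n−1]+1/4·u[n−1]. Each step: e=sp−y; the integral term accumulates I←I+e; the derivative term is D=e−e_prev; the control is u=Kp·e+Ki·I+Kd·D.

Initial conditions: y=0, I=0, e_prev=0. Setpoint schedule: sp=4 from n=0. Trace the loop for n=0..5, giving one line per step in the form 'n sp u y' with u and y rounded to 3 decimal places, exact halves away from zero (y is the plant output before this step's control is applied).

(exact arithmetic carried between steps; '≈' marks a value shown rounded to 6 d.p. or computed from one; I and e_prev carry over from the previous line; the table rounds u and y to 3 d.p., halves away from zero)
n=0: y=0, sp=4, e=sp−y=4; I=4, D=e−e_prev=4; u=1/4·4+5/4·4+3/4·4=9; next y=-7/10·0+1/4·9=2.25
n=1: y=2.25, sp=4, e=sp−y=1.75; I=5.75, D=e−e_prev=-2.25; u=1/4·1.75+5/4·5.75+3/4·(-2.25)=5.9375; next y=-7/10·2.25+1/4·5.9375=-0.090625
n=2: y=-0.090625, sp=4, e=sp−y=4.090625; I=9.840625, D=e−e_prev=2.340625; u=1/4·4.090625+5/4·9.840625+3/4·2.340625≈15.078906; next y=-7/10·(-0.090625)+1/4·15.078906≈3.833164
n=3: y≈3.833164, sp=4, e=sp−y≈0.166836; I≈10.007461, D=e−e_prev≈-3.923789; u=1/4·0.166836+5/4·10.007461+3/4·(-3.923789)≈9.608193; next y=-7/10·3.833164+1/4·9.608193≈-0.281167
n=4: y≈-0.281167, sp=4, e=sp−y≈4.281167; I≈14.288627, D=e−e_prev≈4.114331; u=1/4·4.281167+5/4·14.288627+3/4·4.114331≈22.016824; next y=-7/10·(-0.281167)+1/4·22.016824≈5.701023
n=5: y≈5.701023, sp=4, e=sp−y≈-1.701023; I≈12.587605, D=e−e_prev≈-5.982189; u=1/4·(-1.701023)+5/4·12.587605+3/4·(-5.982189)≈10.822609; next y=-7/10·5.701023+1/4·10.822609≈-1.285064

0 4 9.000 0.000
1 4 5.938 2.250
2 4 15.079 -0.091
3 4 9.608 3.833
4 4 22.017 -0.281
5 4 10.823 5.701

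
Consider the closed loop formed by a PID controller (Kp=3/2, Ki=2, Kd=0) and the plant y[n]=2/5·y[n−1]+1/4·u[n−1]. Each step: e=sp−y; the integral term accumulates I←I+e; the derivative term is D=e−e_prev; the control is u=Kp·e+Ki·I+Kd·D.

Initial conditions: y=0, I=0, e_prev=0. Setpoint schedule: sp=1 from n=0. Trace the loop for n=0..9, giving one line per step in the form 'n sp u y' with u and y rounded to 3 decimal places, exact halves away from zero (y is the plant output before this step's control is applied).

0 1 3.500 0.000
1 1 2.438 0.875
2 1 2.392 0.959
3 1 2.395 0.982
4 1 2.398 0.991
5 1 2.399 0.996
6 1 2.399 0.998
7 1 2.400 0.999
8 1 2.400 1.000
9 1 2.400 1.000

(exact arithmetic carried between steps; '≈' marks a value shown rounded to 6 d.p. or computed from one; I and e_prev carry over from the previous line; the table rounds u and y to 3 d.p., halves away from zero)
n=0: y=0, sp=1, e=sp−y=1; I=1, D=e−e_prev=1; u=3/2·1+2·1+0·1=3.5; next y=2/5·0+1/4·3.5=0.875
n=1: y=0.875, sp=1, e=sp−y=0.125; I=1.125, D=e−e_prev=-0.875; u=3/2·0.125+2·1.125+0·(-0.875)=2.4375; next y=2/5·0.875+1/4·2.4375=0.959375
n=2: y=0.959375, sp=1, e=sp−y=0.040625; I=1.165625, D=e−e_prev=-0.084375; u=3/2·0.040625+2·1.165625+0·(-0.084375)≈2.392188; next y=2/5·0.959375+1/4·2.392188≈0.981797
n=3: y≈0.981797, sp=1, e=sp−y≈0.018203; I≈1.183828, D=e−e_prev≈-0.022422; u=3/2·0.018203+2·1.183828+0·(-0.022422)≈2.394961; next y=2/5·0.981797+1/4·2.394961≈0.991459
n=4: y≈0.991459, sp=1, e=sp−y≈0.008541; I≈1.192369, D=e−e_prev≈-0.009662; u=3/2·0.008541+2·1.192369+0·(-0.009662)≈2.397550; next y=2/5·0.991459+1/4·2.397550≈0.995971
n=5: y≈0.995971, sp=1, e=sp−y≈0.004029; I≈1.196398, D=e−e_prev≈-0.004512; u=3/2·0.004029+2·1.196398+0·(-0.004512)≈2.398840; next y=2/5·0.995971+1/4·2.398840≈0.998098
n=6: y≈0.998098, sp=1, e=sp−y≈0.001902; I≈1.198300, D=e−e_prev≈-0.002127; u=3/2·0.001902+2·1.198300+0·(-0.002127)≈2.399452; next y=2/5·0.998098+1/4·2.399452≈0.999102
n=7: y≈0.999102, sp=1, e=sp−y≈0.000898; I≈1.199197, D=e−e_prev≈-0.001004; u=3/2·0.000898+2·1.199197+0·(-0.001004)≈2.399741; next y=2/5·0.999102+1/4·2.399741≈0.999576
n=8: y≈0.999576, sp=1, e=sp−y≈0.000424; I≈1.199621, D=e−e_prev≈-0.000474; u=3/2·0.000424+2·1.199621+0·(-0.000474)≈2.399878; next y=2/5·0.999576+1/4·2.399878≈0.999800
n=9: y≈0.999800, sp=1, e=sp−y≈0.000200; I≈1.199821, D=e−e_prev≈-0.000224; u=3/2·0.000200+2·1.199821+0·(-0.000224)≈2.399942; next y=2/5·0.999800+1/4·2.399942≈0.999906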